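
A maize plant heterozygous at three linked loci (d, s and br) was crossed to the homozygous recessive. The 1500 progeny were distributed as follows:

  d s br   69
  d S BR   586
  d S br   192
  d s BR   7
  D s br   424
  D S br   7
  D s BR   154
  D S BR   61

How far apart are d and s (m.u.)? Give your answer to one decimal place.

9.6 m.u.

The two most frequent reciprocal classes, d S BR and D s br, are the parental types, so the F1 was d S BR / D s br.
The two rarest classes, d s BR and D S br, are the double crossovers. Comparing them with the parentals, only the s allele has switched, so s is the middle locus and the order is br – s – d.
Crossovers in the s–d interval produce the single-crossover classes D S BR and d s br (61 + 69 = 130) plus the double crossovers (14).
RF(s–d) = (130 + 14) / 1500 = 144/1500 = 0.0960 → 9.6 m.u.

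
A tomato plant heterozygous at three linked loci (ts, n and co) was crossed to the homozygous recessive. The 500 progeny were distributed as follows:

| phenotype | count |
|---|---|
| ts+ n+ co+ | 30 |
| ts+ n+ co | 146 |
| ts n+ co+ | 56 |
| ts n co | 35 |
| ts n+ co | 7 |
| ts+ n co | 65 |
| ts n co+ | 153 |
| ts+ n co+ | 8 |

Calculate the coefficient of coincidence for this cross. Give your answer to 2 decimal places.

The two most frequent reciprocal classes, ts n co+ and ts+ n+ co, are the parental types, so the F1 was ts n co+ / ts+ n+ co.
The two rarest classes, ts+ n co+ and ts n+ co, are the double crossovers. Comparing them with the parentals, only the ts allele has switched, so ts is the middle locus and the order is n – ts – co.
n–ts: (121 + 15)/500 = 0.2720; ts–co: (65 + 15)/500 = 0.1600.
Expected DCO frequency = 0.2720 × 0.1600 ≈ 0.04352; observed = 15/500 ≈ 0.03000.
Coefficient of coincidence = 0.03000/0.04352 ≈ 0.69.

0.69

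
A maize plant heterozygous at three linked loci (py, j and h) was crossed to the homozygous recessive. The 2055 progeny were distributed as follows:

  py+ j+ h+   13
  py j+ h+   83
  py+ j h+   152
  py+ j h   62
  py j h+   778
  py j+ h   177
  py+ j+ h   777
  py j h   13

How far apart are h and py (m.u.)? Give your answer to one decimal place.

The two most frequent reciprocal classes, py j h+ and py+ j+ h, are the parental types, so the F1 was py j h+ / py+ j+ h.
The two rarest classes, py j h and py+ j+ h+, are the double crossovers. Comparing them with the parentals, only the h allele has switched, so h is the middle locus and the order is j – h – py.
Crossovers in the h–py interval produce the single-crossover classes py+ j h+ and py j+ h (152 + 177 = 329) plus the double crossovers (26).
RF(h–py) = (329 + 26) / 2055 = 355/2055 = 0.1727 → 17.3 m.u.

17.3 m.u.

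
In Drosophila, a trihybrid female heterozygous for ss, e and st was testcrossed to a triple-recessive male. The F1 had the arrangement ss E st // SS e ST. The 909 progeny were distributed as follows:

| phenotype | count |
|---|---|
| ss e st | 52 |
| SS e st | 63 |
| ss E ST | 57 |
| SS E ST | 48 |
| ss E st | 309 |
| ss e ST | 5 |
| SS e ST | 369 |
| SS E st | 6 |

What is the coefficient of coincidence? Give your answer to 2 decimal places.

The two rarest classes, SS E st and ss e ST, are the double crossovers. Comparing them with the parentals, only the ss allele has switched, so ss is the middle locus and the order is st – ss – e.
st–ss: (120 + 11)/909 = 0.1441; ss–e: (100 + 11)/909 = 0.1221.
Expected DCO frequency = 0.1441 × 0.1221 ≈ 0.01759; observed = 11/909 ≈ 0.01210.
Coefficient of coincidence = 0.01210/0.01759 ≈ 0.69.

0.69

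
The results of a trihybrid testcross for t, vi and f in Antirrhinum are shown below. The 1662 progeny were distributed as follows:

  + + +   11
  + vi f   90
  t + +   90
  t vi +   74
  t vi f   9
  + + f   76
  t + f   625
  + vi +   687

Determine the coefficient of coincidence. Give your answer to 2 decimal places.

The two most frequent reciprocal classes, + vi + and t + f, are the parental types, so the F1 was + vi + / t + f.
The two rarest classes, + + + and t vi f, are the double crossovers. Comparing them with the parentals, only the vi allele has switched, so vi is the middle locus and the order is t – vi – f.
t–vi: (150 + 20)/1662 = 0.1023; vi–f: (180 + 20)/1662 = 0.1203.
Expected DCO frequency = 0.1023 × 0.1203 ≈ 0.01231; observed = 20/1662 ≈ 0.01203.
Coefficient of coincidence = 0.01203/0.01231 ≈ 0.98.

0.98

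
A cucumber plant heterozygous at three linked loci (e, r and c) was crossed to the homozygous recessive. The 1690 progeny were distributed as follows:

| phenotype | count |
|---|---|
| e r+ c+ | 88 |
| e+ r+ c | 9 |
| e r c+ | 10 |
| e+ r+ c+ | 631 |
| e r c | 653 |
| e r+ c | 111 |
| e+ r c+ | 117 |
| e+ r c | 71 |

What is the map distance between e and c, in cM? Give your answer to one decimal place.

10.5 cM

The two most frequent reciprocal classes, e r c and e+ r+ c+, are the parental types, so the F1 was e r c / e+ r+ c+.
The two rarest classes, e r c+ and e+ r+ c, are the double crossovers. Comparing them with the parentals, only the c allele has switched, so c is the middle locus and the order is e – c – r.
Crossovers in the e–c interval produce the single-crossover classes e+ r c and e r+ c+ (71 + 88 = 159) plus the double crossovers (19).
RF(e–c) = (159 + 19) / 1690 = 178/1690 = 0.1053 → 10.5 cM.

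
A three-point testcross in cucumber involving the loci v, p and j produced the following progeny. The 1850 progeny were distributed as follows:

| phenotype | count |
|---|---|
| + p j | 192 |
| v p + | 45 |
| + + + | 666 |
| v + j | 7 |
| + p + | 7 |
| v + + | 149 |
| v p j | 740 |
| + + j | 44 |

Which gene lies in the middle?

The two most frequent reciprocal classes, + + + and v p j, are the parental types, so the F1 was + + + / v p j.
The two rarest classes, + p + and v + j, are the double crossovers. Comparing them with the parentals, only the p allele has switched, so p is the middle locus and the order is v – p – j.

p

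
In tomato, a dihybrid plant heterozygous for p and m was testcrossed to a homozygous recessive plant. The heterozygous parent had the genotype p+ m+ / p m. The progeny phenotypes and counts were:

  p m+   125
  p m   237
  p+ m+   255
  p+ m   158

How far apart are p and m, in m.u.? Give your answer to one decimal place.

The recombinant classes are p+ m and p m+: 158 + 125 = 283.
Recombination frequency = 283/775 = 0.3652 ≈ 36.5%, i.e. 36.5 m.u.

36.5 m.u.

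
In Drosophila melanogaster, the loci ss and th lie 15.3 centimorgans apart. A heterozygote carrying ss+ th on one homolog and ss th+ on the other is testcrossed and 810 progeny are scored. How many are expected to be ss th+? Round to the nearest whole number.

A map distance of 15.3 centimorgans corresponds to a recombination frequency of 0.153.
The F1 is ss+ th / ss th+, so ss th+ is a parental gamete class with expected frequency (1 − r)/2 = 0.847/2 = 0.4235.
Expected number = 0.4235 × 810 = 343.03 ≈ 343.

343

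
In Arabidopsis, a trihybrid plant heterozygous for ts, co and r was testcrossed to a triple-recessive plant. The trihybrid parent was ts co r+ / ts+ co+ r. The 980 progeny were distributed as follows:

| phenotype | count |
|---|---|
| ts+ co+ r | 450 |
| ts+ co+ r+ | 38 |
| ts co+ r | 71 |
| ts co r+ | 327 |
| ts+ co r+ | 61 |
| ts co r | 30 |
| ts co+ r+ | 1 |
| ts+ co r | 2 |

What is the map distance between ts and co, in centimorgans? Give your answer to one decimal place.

The two rarest classes, ts co+ r+ and ts+ co r, are the double crossovers. Comparing them with the parentals, only the co allele has switched, so co is the middle locus and the order is r – co – ts.
Crossovers in the co–ts interval produce the single-crossover classes ts+ co r+ and ts co+ r (61 + 71 = 132) plus the double crossovers (3).
RF(co–ts) = (132 + 3) / 980 = 135/980 = 0.1378 → 13.8 centimorgans.

13.8 centimorgans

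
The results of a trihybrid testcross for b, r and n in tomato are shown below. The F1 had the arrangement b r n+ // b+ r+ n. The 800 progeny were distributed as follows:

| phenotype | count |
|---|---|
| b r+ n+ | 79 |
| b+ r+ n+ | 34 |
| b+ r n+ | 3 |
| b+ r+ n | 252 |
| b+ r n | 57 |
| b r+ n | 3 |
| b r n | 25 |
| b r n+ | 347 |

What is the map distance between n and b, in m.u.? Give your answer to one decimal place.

8.1 m.u.

The two rarest classes, b+ r n+ and b r+ n, are the double crossovers. Comparing them with the parentals, only the b allele has switched, so b is the middle locus and the order is n – b – r.
Crossovers in the n–b interval produce the single-crossover classes b r n and b+ r+ n+ (25 + 34 = 59) plus the double crossovers (6).
RF(n–b) = (59 + 6) / 800 = 65/800 = 0.0813 → 8.1 m.u.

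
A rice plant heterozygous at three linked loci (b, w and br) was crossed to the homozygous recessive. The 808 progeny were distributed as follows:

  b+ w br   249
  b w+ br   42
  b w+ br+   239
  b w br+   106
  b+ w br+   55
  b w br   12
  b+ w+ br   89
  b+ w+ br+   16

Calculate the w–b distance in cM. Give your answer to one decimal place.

The two most frequent reciprocal classes, b+ w br and b w+ br+, are the parental types, so the F1 was b+ w br / b w+ br+.
The two rarest classes, b w br and b+ w+ br+, are the double crossovers. Comparing them with the parentals, only the b allele has switched, so b is the middle locus and the order is br – b – w.
Crossovers in the b–w interval produce the single-crossover classes b+ w+ br and b w br+ (89 + 106 = 195) plus the double crossovers (28).
RF(b–w) = (195 + 28) / 808 = 223/808 = 0.2760 → 27.6 cM.

27.6 cM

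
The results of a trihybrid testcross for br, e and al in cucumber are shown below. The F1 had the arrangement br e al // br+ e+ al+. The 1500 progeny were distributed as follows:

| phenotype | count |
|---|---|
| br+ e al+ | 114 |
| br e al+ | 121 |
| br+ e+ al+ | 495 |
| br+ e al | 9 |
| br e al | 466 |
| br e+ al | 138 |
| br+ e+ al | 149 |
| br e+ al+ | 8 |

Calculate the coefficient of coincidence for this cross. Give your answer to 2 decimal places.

The two rarest classes, br+ e al and br e+ al+, are the double crossovers. Comparing them with the parentals, only the br allele has switched, so br is the middle locus and the order is al – br – e.
al–br: (270 + 17)/1500 = 0.1913; br–e: (252 + 17)/1500 = 0.1793.
Expected DCO frequency = 0.1913 × 0.1793 ≈ 0.03430; observed = 17/1500 ≈ 0.01133.
Coefficient of coincidence = 0.01133/0.03430 ≈ 0.33.

0.33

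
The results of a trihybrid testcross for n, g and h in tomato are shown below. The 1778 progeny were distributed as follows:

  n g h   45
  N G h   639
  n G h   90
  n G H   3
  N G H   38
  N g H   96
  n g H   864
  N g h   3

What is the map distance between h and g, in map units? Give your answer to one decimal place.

5.0 map units

The two most frequent reciprocal classes, n g H and N G h, are the parental types, so the F1 was n g H / N G h.
The two rarest classes, n G H and N g h, are the double crossovers. Comparing them with the parentals, only the g allele has switched, so g is the middle locus and the order is n – g – h.
Crossovers in the g–h interval produce the single-crossover classes n g h and N G H (45 + 38 = 83) plus the double crossovers (6).
RF(g–h) = (83 + 6) / 1778 = 89/1778 = 0.0501 → 5.0 map units.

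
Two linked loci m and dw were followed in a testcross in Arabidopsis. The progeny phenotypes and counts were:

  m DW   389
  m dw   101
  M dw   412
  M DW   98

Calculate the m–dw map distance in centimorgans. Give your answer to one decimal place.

The two most frequent classes, M dw (412) and m DW (389), are the parental types, so the F1 was M dw / m DW.
The recombinant classes are M DW and m dw: 98 + 101 = 199.
Recombination frequency = 199/1000 = 0.1990 ≈ 19.9%, i.e. 19.9 centimorgans.

19.9 centimorgans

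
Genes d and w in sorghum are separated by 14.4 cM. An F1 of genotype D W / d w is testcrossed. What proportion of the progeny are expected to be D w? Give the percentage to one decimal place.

A map distance of 14.4 cM corresponds to a recombination frequency of 0.144.
The F1 is D W / d w, so D w is a recombinant gamete class with expected frequency r/2 = 0.144/2 = 0.0720.
That is 0.0720 = 7.2% of the progeny.

7.2%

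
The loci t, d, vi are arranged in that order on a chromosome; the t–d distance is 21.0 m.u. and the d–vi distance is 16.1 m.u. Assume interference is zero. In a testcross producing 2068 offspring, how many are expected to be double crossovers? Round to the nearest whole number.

Map distances give recombination frequencies of 0.210 and 0.161 for the two intervals.
With no interference, expected double-crossover frequency = 0.210 × 0.161 = 0.03381.
Expected number = 0.03381 × 2068 = 69.92 ≈ 70.

70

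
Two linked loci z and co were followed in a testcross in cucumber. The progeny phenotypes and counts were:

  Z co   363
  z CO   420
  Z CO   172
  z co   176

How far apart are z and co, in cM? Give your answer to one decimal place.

The two most frequent classes, Z co (363) and z CO (420), are the parental types, so the F1 was Z co / z CO.
The recombinant classes are Z CO and z co: 172 + 176 = 348.
Recombination frequency = 348/1131 = 0.3077 ≈ 30.8%, i.e. 30.8 cM.

30.8 cM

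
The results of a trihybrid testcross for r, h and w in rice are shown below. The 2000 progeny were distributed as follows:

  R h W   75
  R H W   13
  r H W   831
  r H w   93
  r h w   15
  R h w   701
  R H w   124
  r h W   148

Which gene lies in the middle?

The two most frequent reciprocal classes, r H W and R h w, are the parental types, so the F1 was r H W / R h w.
The two rarest classes, R H W and r h w, are the double crossovers. Comparing them with the parentals, only the r allele has switched, so r is the middle locus and the order is w – r – h.

r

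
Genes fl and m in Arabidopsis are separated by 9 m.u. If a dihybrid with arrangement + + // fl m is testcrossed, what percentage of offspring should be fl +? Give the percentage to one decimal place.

A map distance of 9 m.u. corresponds to a recombination frequency of 0.090.
The F1 is + + / fl m, so fl + is a recombinant gamete class with expected frequency r/2 = 0.090/2 = 0.0450.
That is 0.0450 = 4.5% of the progeny.

4.5%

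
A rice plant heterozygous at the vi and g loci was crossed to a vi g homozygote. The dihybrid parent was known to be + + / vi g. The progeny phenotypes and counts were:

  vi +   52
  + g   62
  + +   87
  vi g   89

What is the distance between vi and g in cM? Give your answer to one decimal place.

The recombinant classes are + g and vi +: 62 + 52 = 114.
Recombination frequency = 114/290 = 0.3931 ≈ 39.3%, i.e. 39.3 cM.

39.3 cM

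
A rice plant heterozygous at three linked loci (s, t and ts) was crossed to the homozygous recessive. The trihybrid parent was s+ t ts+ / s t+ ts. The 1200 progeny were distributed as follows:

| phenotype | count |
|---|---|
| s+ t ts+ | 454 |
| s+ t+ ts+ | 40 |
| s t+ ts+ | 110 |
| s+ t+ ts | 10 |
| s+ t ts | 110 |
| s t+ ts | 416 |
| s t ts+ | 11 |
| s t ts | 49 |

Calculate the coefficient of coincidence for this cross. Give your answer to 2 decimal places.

0.95

The two rarest classes, s t ts+ and s+ t+ ts, are the double crossovers. Comparing them with the parentals, only the s allele has switched, so s is the middle locus and the order is ts – s – t.
ts–s: (220 + 21)/1200 = 0.2008; s–t: (89 + 21)/1200 = 0.0917.
Expected DCO frequency = 0.2008 × 0.0917 ≈ 0.01841; observed = 21/1200 ≈ 0.01750.
Coefficient of coincidence = 0.01750/0.01841 ≈ 0.95.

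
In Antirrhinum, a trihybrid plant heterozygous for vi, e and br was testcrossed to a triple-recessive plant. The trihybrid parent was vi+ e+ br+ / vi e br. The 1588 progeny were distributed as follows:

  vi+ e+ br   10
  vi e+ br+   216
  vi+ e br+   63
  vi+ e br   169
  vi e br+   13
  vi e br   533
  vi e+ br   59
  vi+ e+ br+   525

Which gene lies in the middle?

The two rarest classes, vi+ e+ br and vi e br+, are the double crossovers. Comparing them with the parentals, only the br allele has switched, so br is the middle locus and the order is vi – br – e.

br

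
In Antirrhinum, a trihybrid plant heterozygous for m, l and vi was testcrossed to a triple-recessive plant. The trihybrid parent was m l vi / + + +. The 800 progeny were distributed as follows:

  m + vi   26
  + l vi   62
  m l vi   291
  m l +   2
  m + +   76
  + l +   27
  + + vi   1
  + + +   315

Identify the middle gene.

vi

The two rarest classes, m l + and + + vi, are the double crossovers. Comparing them with the parentals, only the vi allele has switched, so vi is the middle locus and the order is m – vi – l.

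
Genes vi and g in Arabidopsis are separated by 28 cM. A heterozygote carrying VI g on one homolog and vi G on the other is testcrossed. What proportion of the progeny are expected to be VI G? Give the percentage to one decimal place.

A map distance of 28 cM corresponds to a recombination frequency of 0.280.
The F1 is VI g / vi G, so VI G is a recombinant gamete class with expected frequency r/2 = 0.280/2 = 0.1400.
That is 0.1400 = 14.0% of the progeny.

14.0%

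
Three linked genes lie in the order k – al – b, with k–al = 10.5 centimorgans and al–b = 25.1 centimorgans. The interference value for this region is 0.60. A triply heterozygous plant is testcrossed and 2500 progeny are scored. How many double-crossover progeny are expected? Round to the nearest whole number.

Map distances give recombination frequencies of 0.105 and 0.251 for the two intervals.
With interference 0.60 (so coincidence = 0.40), expected double-crossover frequency = 0.105 × 0.251 × 0.40 = 0.01054.
Expected number = 0.01054 × 2500 = 26.36 ≈ 26.

26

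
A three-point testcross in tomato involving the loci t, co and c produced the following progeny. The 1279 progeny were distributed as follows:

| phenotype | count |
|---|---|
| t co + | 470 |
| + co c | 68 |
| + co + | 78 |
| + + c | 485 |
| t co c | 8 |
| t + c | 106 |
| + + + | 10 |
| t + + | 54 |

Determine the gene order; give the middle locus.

The two most frequent reciprocal classes, t co + and + + c, are the parental types, so the F1 was t co + / + + c.
The two rarest classes, t co c and + + +, are the double crossovers. Comparing them with the parentals, only the c allele has switched, so c is the middle locus and the order is co – c – t.

c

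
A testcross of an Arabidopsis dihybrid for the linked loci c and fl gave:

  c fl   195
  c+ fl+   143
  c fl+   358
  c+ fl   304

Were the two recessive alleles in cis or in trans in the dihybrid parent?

The two most frequent classes are c+ fl (304) and c fl+ (358); these are the parental (non-recombinant) types.
So the F1 carried c+ fl on one chromosome and c fl+ on the other — the recessive alleles are on opposite chromosomes (trans / repulsion).

trans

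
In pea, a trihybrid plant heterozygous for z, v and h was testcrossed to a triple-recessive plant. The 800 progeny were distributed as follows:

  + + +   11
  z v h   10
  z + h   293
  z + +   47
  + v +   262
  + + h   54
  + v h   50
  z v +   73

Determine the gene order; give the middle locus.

v

The two most frequent reciprocal classes, z + h and + v +, are the parental types, so the F1 was z + h / + v +.
The two rarest classes, z v h and + + +, are the double crossovers. Comparing them with the parentals, only the v allele has switched, so v is the middle locus and the order is z – v – h.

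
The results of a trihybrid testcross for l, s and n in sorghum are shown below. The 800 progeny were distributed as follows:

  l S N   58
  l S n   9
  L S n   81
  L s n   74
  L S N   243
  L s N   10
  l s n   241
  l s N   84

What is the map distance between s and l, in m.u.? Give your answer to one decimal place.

18.9 m.u.

The two most frequent reciprocal classes, L S N and l s n, are the parental types, so the F1 was L S N / l s n.
The two rarest classes, L s N and l S n, are the double crossovers. Comparing them with the parentals, only the s allele has switched, so s is the middle locus and the order is l – s – n.
Crossovers in the l–s interval produce the single-crossover classes l S N and L s n (58 + 74 = 132) plus the double crossovers (19).
RF(l–s) = (132 + 19) / 800 = 151/800 = 0.1888 → 18.9 m.u.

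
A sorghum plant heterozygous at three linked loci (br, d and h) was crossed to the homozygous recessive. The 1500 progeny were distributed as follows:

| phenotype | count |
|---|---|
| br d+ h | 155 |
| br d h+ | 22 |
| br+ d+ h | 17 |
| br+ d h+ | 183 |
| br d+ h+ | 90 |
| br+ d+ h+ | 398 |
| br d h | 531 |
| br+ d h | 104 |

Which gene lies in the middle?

h

The two most frequent reciprocal classes, br d h and br+ d+ h+, are the parental types, so the F1 was br d h / br+ d+ h+.
The two rarest classes, br d h+ and br+ d+ h, are the double crossovers. Comparing them with the parentals, only the h allele has switched, so h is the middle locus and the order is br – h – d.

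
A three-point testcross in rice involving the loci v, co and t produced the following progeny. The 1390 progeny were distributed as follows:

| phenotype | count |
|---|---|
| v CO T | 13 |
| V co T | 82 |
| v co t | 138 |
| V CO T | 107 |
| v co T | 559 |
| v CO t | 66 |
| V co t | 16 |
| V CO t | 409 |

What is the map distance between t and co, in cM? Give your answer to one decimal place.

The two most frequent reciprocal classes, v co T and V CO t, are the parental types, so the F1 was v co T / V CO t.
The two rarest classes, v CO T and V co t, are the double crossovers. Comparing them with the parentals, only the co allele has switched, so co is the middle locus and the order is v – co – t.
Crossovers in the co–t interval produce the single-crossover classes v co t and V CO T (138 + 107 = 245) plus the double crossovers (29).
RF(co–t) = (245 + 29) / 1390 = 274/1390 = 0.1971 → 19.7 cM.

19.7 cM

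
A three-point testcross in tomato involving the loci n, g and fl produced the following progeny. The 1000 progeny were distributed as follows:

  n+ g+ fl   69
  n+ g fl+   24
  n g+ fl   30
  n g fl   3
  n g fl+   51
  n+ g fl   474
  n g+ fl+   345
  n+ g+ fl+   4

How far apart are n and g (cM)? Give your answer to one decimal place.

12.7 cM

The two most frequent reciprocal classes, n+ g fl and n g+ fl+, are the parental types, so the F1 was n+ g fl / n g+ fl+.
The two rarest classes, n g fl and n+ g+ fl+, are the double crossovers. Comparing them with the parentals, only the n allele has switched, so n is the middle locus and the order is g – n – fl.
Crossovers in the g–n interval produce the single-crossover classes n+ g+ fl and n g fl+ (69 + 51 = 120) plus the double crossovers (7).
RF(g–n) = (120 + 7) / 1000 = 127/1000 = 0.1270 → 12.7 cM.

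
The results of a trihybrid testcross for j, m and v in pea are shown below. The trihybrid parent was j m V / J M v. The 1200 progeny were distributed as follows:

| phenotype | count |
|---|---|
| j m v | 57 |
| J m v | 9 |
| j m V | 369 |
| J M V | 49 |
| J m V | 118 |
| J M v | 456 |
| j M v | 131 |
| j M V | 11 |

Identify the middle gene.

The two rarest classes, j M V and J m v, are the double crossovers. Comparing them with the parentals, only the m allele has switched, so m is the middle locus and the order is v – m – j.

m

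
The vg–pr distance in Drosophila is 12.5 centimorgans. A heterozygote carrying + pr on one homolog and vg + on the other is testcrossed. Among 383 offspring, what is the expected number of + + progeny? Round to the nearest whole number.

A map distance of 12.5 centimorgans corresponds to a recombination frequency of 0.125.
The F1 is + pr / vg +, so + + is a recombinant gamete class with expected frequency r/2 = 0.125/2 = 0.0625.
Expected number = 0.0625 × 383 = 23.94 ≈ 24.

24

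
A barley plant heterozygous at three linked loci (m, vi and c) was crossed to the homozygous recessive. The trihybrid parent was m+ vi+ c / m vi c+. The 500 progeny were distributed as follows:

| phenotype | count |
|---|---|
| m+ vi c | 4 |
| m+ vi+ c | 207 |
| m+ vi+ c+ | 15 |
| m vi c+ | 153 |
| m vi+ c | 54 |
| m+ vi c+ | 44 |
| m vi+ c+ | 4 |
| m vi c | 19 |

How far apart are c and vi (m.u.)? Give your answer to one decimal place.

The two rarest classes, m+ vi c and m vi+ c+, are the double crossovers. Comparing them with the parentals, only the vi allele has switched, so vi is the middle locus and the order is c – vi – m.
Crossovers in the c–vi interval produce the single-crossover classes m+ vi+ c+ and m vi c (15 + 19 = 34) plus the double crossovers (8).
RF(c–vi) = (34 + 8) / 500 = 42/500 = 0.0840 → 8.4 m.u.

8.4 m.u.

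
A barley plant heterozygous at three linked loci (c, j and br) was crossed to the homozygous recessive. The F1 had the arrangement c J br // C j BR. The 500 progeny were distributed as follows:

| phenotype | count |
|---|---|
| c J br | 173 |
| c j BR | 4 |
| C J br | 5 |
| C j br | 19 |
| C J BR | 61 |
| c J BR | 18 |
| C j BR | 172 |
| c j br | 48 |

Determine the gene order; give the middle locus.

The two rarest classes, C J br and c j BR, are the double crossovers. Comparing them with the parentals, only the c allele has switched, so c is the middle locus and the order is br – c – j.

c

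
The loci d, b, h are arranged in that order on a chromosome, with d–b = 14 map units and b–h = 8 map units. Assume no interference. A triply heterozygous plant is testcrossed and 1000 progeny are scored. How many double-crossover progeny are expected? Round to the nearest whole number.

11

Map distances give recombination frequencies of 0.140 and 0.080 for the two intervals.
With no interference, expected double-crossover frequency = 0.140 × 0.080 = 0.01120.
Expected number = 0.01120 × 1000 = 11.20 ≈ 11.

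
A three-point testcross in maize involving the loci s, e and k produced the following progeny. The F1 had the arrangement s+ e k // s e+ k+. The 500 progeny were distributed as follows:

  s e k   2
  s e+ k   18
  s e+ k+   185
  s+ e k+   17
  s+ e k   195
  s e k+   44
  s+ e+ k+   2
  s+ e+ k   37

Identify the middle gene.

s

The two rarest classes, s e k and s+ e+ k+, are the double crossovers. Comparing them with the parentals, only the s allele has switched, so s is the middle locus and the order is k – s – e.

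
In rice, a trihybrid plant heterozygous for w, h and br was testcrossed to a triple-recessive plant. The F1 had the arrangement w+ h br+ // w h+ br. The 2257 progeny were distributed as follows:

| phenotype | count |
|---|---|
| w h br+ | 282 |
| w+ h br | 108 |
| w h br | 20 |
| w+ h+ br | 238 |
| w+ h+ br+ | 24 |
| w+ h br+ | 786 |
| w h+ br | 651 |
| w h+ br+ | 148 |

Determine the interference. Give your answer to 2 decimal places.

The two rarest classes, w+ h+ br+ and w h br, are the double crossovers. Comparing them with the parentals, only the h allele has switched, so h is the middle locus and the order is w – h – br.
w–h: (520 + 44)/2257 = 0.2499; h–br: (256 + 44)/2257 = 0.1329.
Expected DCO frequency = 0.2499 × 0.1329 ≈ 0.03321; observed = 44/2257 ≈ 0.01949.
Coefficient of coincidence = 0.01949/0.03321 ≈ 0.59; interference = 1 − 0.59 = 0.41.

0.41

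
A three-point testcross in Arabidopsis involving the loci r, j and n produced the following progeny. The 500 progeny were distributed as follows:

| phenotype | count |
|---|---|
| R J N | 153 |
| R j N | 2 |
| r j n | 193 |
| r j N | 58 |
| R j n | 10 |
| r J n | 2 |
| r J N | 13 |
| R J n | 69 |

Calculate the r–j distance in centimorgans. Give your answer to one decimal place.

The two most frequent reciprocal classes, r j n and R J N, are the parental types, so the F1 was r j n / R J N.
The two rarest classes, r J n and R j N, are the double crossovers. Comparing them with the parentals, only the j allele has switched, so j is the middle locus and the order is r – j – n.
Crossovers in the r–j interval produce the single-crossover classes R j n and r J N (10 + 13 = 23) plus the double crossovers (4).
RF(r–j) = (23 + 4) / 500 = 27/500 = 0.0540 → 5.4 centimorgans.

5.4 centimorgans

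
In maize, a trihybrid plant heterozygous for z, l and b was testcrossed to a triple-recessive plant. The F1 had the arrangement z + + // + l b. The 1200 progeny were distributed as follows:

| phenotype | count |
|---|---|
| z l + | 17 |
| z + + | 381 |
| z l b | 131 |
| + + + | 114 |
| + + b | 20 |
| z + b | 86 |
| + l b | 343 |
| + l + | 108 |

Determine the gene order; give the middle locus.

The two rarest classes, z l + and + + b, are the double crossovers. Comparing them with the parentals, only the l allele has switched, so l is the middle locus and the order is b – l – z.

l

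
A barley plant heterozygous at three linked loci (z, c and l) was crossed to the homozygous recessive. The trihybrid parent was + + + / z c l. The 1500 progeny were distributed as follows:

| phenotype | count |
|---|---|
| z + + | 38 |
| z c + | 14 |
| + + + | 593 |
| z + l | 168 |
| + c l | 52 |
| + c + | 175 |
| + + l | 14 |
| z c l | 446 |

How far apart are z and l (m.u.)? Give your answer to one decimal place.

7.9 m.u.

The two rarest classes, + + l and z c +, are the double crossovers. Comparing them with the parentals, only the l allele has switched, so l is the middle locus and the order is z – l – c.
Crossovers in the z–l interval produce the single-crossover classes z + + and + c l (38 + 52 = 90) plus the double crossovers (28).
RF(z–l) = (90 + 28) / 1500 = 118/1500 = 0.0787 → 7.9 m.u.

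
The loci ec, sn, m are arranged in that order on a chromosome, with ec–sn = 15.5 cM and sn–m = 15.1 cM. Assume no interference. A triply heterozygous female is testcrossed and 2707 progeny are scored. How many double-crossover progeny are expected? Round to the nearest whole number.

Map distances give recombination frequencies of 0.155 and 0.151 for the two intervals.
With no interference, expected double-crossover frequency = 0.155 × 0.151 = 0.02340.
Expected number = 0.02340 × 2707 = 63.36 ≈ 63.

63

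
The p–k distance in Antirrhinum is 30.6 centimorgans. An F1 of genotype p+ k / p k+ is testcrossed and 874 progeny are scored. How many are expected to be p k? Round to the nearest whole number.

134

A map distance of 30.6 centimorgans corresponds to a recombination frequency of 0.306.
The F1 is p+ k / p k+, so p k is a recombinant gamete class with expected frequency r/2 = 0.306/2 = 0.1530.
Expected number = 0.1530 × 874 = 133.72 ≈ 134.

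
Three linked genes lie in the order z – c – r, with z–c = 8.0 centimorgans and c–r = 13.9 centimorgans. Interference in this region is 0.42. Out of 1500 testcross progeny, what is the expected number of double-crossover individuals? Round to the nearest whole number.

Map distances give recombination frequencies of 0.080 and 0.139 for the two intervals.
With interference 0.42 (so coincidence = 0.58), expected double-crossover frequency = 0.080 × 0.139 × 0.58 = 0.00645.
Expected number = 0.00645 × 1500 = 9.67 ≈ 10.

10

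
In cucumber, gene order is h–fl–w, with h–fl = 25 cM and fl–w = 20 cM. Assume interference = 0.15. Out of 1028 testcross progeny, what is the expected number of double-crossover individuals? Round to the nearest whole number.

Map distances give recombination frequencies of 0.250 and 0.200 for the two intervals.
With interference 0.15 (so coincidence = 0.85), expected double-crossover frequency = 0.250 × 0.200 × 0.85 = 0.04250.
Expected number = 0.04250 × 1028 = 43.69 ≈ 44.

44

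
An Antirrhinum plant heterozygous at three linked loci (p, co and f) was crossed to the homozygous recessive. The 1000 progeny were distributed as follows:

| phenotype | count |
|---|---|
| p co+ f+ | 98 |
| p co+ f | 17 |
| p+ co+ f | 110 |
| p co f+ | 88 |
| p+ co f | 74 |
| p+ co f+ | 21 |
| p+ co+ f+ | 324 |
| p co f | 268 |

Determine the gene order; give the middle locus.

The two most frequent reciprocal classes, p co f and p+ co+ f+, are the parental types, so the F1 was p co f / p+ co+ f+.
The two rarest classes, p co+ f and p+ co f+, are the double crossovers. Comparing them with the parentals, only the co allele has switched, so co is the middle locus and the order is p – co – f.

co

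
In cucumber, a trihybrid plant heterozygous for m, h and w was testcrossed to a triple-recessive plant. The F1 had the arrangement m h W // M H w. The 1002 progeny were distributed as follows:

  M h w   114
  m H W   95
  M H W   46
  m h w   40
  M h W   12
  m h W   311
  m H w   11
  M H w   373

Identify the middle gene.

The two rarest classes, M h W and m H w, are the double crossovers. Comparing them with the parentals, only the m allele has switched, so m is the middle locus and the order is h – m – w.

m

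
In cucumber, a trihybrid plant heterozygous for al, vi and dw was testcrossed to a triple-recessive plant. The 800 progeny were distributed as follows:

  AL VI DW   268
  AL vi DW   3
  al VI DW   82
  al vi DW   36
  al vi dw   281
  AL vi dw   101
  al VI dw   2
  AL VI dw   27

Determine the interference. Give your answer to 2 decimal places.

The two most frequent reciprocal classes, al vi dw and AL VI DW, are the parental types, so the F1 was al vi dw / AL VI DW.
The two rarest classes, al VI dw and AL vi DW, are the double crossovers. Comparing them with the parentals, only the vi allele has switched, so vi is the middle locus and the order is dw – vi – al.
dw–vi: (63 + 5)/800 = 0.0850; vi–al: (183 + 5)/800 = 0.2350.
Expected DCO frequency = 0.0850 × 0.2350 ≈ 0.01997; observed = 5/800 ≈ 0.00625.
Coefficient of coincidence = 0.00625/0.01997 ≈ 0.31; interference = 1 − 0.31 = 0.69.

0.69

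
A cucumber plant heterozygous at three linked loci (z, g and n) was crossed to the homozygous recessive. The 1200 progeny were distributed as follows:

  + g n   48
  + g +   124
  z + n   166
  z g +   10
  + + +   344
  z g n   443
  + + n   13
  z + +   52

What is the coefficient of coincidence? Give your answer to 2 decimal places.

0.72

The two most frequent reciprocal classes, z g n and + + +, are the parental types, so the F1 was z g n / + + +.
The two rarest classes, z g + and + + n, are the double crossovers. Comparing them with the parentals, only the n allele has switched, so n is the middle locus and the order is g – n – z.
g–n: (290 + 23)/1200 = 0.2608; n–z: (100 + 23)/1200 = 0.1025.
Expected DCO frequency = 0.2608 × 0.1025 ≈ 0.02673; observed = 23/1200 ≈ 0.01917.
Coefficient of coincidence = 0.01917/0.02673 ≈ 0.72.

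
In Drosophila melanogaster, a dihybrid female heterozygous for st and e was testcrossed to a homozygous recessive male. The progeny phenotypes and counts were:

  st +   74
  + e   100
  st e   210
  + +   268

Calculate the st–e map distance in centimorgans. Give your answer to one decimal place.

The two most frequent classes, + + (268) and st e (210), are the parental types, so the F1 was + + / st e.
The recombinant classes are + e and st +: 100 + 74 = 174.
Recombination frequency = 174/652 = 0.2669 ≈ 26.7%, i.e. 26.7 centimorgans.

26.7 centimorgans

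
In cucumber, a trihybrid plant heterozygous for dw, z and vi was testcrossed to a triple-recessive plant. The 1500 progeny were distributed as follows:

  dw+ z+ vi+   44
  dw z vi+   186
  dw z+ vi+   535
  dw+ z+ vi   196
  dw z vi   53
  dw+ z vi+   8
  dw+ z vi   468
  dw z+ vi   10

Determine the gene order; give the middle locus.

The two most frequent reciprocal classes, dw z+ vi+ and dw+ z vi, are the parental types, so the F1 was dw z+ vi+ / dw+ z vi.
The two rarest classes, dw z+ vi and dw+ z vi+, are the double crossovers. Comparing them with the parentals, only the vi allele has switched, so vi is the middle locus and the order is dw – vi – z.

vi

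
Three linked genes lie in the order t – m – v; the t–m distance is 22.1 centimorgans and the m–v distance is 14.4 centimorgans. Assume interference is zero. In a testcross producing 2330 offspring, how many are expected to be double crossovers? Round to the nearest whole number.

Map distances give recombination frequencies of 0.221 and 0.144 for the two intervals.
With no interference, expected double-crossover frequency = 0.221 × 0.144 = 0.03182.
Expected number = 0.03182 × 2330 = 74.15 ≈ 74.

74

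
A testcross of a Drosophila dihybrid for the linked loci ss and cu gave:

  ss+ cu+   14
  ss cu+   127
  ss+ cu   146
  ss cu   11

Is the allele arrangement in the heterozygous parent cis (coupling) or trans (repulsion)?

The two most frequent classes are ss+ cu (146) and ss cu+ (127); these are the parental (non-recombinant) types.
So the F1 carried ss+ cu on one chromosome and ss cu+ on the other — the recessive alleles are on opposite chromosomes (trans / repulsion).

trans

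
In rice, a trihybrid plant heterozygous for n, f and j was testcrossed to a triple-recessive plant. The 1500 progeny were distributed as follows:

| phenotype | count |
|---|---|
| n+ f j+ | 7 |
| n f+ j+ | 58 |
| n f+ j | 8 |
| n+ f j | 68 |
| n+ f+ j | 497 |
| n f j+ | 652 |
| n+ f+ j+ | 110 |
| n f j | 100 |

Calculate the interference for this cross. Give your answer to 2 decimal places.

The two most frequent reciprocal classes, n+ f+ j and n f j+, are the parental types, so the F1 was n+ f+ j / n f j+.
The two rarest classes, n f+ j and n+ f j+, are the double crossovers. Comparing them with the parentals, only the n allele has switched, so n is the middle locus and the order is f – n – j.
f–n: (126 + 15)/1500 = 0.0940; n–j: (210 + 15)/1500 = 0.1500.
Expected DCO frequency = 0.0940 × 0.1500 ≈ 0.01410; observed = 15/1500 ≈ 0.01000.
Coefficient of coincidence = 0.01000/0.01410 ≈ 0.71; interference = 1 − 0.71 = 0.29.

0.29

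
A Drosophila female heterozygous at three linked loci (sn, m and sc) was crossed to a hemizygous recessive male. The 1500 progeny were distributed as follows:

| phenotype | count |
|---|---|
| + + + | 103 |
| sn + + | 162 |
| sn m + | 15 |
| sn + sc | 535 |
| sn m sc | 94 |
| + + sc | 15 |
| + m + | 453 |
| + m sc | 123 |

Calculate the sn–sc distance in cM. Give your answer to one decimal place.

The two most frequent reciprocal classes, + m + and sn + sc, are the parental types, so the F1 was + m + / sn + sc.
The two rarest classes, sn m + and + + sc, are the double crossovers. Comparing them with the parentals, only the sn allele has switched, so sn is the middle locus and the order is m – sn – sc.
Crossovers in the sn–sc interval produce the single-crossover classes + m sc and sn + + (123 + 162 = 285) plus the double crossovers (30).
RF(sn–sc) = (285 + 30) / 1500 = 315/1500 = 0.2100 → 21.0 cM.

21.0 cM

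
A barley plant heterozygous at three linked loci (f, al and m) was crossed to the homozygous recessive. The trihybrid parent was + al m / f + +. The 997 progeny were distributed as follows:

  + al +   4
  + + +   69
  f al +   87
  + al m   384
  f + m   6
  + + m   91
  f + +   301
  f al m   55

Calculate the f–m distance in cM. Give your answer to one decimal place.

13.4 cM

The two rarest classes, + al + and f + m, are the double crossovers. Comparing them with the parentals, only the m allele has switched, so m is the middle locus and the order is f – m – al.
Crossovers in the f–m interval produce the single-crossover classes f al m and + + + (55 + 69 = 124) plus the double crossovers (10).
RF(f–m) = (124 + 10) / 997 = 134/997 = 0.1344 → 13.4 cM.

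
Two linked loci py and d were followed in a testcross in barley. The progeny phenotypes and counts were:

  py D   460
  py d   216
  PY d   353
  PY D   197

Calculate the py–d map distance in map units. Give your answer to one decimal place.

33.7 map units

The two most frequent classes, PY d (353) and py D (460), are the parental types, so the F1 was PY d / py D.
The recombinant classes are PY D and py d: 197 + 216 = 413.
Recombination frequency = 413/1226 = 0.3369 ≈ 33.7%, i.e. 33.7 map units.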